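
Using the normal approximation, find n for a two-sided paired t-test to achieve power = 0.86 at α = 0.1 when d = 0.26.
n = 110 pairs

Sample size formula (paired t-test, normal approximation):
n = ((z_{α/2} + z_β) / d)²

z_{α/2} = 1.645 (for α = 0.1, two-sided)
z_β = 1.080 (for power = 0.86)
d = 0.26

n = ((1.645 + 1.080) / 0.26)²
n = (10.481)²
n ≈ 109.85
Round up to the next whole number: n = 110 pairs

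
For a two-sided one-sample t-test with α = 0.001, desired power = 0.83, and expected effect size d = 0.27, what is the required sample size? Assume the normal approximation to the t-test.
n = 248

Sample size formula (one-sample t-test, normal approximation):
n = ((z_{α/2} + z_β) / d)²

z_{α/2} = 3.291 (for α = 0.001, two-sided)
z_β = 0.954 (for power = 0.83)
d = 0.27

n = ((3.291 + 0.954) / 0.27)²
n = (15.722)²
n ≈ 247.18
Round up to the next whole number: n = 248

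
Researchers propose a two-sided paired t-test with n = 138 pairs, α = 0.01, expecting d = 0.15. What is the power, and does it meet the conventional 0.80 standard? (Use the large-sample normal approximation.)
Power ≈ 0.21; the study is underpowered (power < 0.80)

Power calculation (paired t-test, normal approximation):
z_β = d · √n - z_{α/2}
z_β = 0.15 · √138 - 2.576
z_β = 0.15 · 11.747 - 2.576
z_β = -0.814

Power = Φ(z_β) = Φ(-0.814) ≈ 0.208

Effect size d = 0.15 is very small by Cohen's convention (0.2/0.5/0.8).

Threshold: power ≥ 0.80 is conventionally adequate.
Power ≈ 0.21 → the study is underpowered (power < 0.80).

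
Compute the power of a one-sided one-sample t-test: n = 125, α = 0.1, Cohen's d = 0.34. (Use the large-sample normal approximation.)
Power ≈ 0.99

Power calculation (one-sample t-test, normal approximation):
z_β = d · √n - z_α
z_β = 0.34 · √125 - 1.282
z_β = 0.34 · 11.180 - 1.282
z_β = 2.520

Power = Φ(z_β) = Φ(2.520) ≈ 0.994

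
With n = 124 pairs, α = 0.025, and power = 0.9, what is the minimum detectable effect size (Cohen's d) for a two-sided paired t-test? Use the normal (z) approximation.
d ≈ 0.32

Minimum detectable effect (paired t-test, normal approximation):
d = (z_{α/2} + z_β) / √n
d = (2.241 + 1.282) / √124
d = 3.523 / 11.136
d ≈ 0.32

By Cohen's convention (0.2 small / 0.5 medium / 0.8 large): small effect.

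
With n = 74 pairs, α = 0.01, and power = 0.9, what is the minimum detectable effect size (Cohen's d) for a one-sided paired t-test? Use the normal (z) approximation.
d ≈ 0.42

Minimum detectable effect (paired t-test, normal approximation):
d = (z_α + z_β) / √n
d = (2.326 + 1.282) / √74
d = 3.608 / 8.602
d ≈ 0.42

By Cohen's convention (0.2 small / 0.5 medium / 0.8 large): small effect.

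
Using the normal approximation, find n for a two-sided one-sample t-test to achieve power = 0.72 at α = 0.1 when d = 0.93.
n = 6

Sample size formula (one-sample t-test, normal approximation):
n = ((z_{α/2} + z_β) / d)²

z_{α/2} = 1.645 (for α = 0.1, two-sided)
z_β = 0.583 (for power = 0.72)
d = 0.93

n = ((1.645 + 0.583) / 0.93)²
n = (2.396)²
n ≈ 5.74
Round up to the next whole number: n = 6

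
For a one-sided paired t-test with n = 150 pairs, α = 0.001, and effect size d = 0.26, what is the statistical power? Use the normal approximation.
Power ≈ 0.54

Power calculation (paired t-test, normal approximation):
z_β = d · √n - z_α
z_β = 0.26 · √150 - 3.090
z_β = 0.26 · 12.247 - 3.090
z_β = 0.094

Power = Φ(z_β) = Φ(0.094) ≈ 0.537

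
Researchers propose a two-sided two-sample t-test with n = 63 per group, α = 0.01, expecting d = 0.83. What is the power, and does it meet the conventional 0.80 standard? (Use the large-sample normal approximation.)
Power ≈ 0.98; the study is adequately powered (power ≥ 0.80)

Power calculation (two-sample t-test, normal approximation):
z_β = d · √(n/2) - z_{α/2}
z_β = 0.83 · √(63/2) - 2.576
z_β = 0.83 · 5.612 - 2.576
z_β = 2.083

Power = Φ(z_β) = Φ(2.083) ≈ 0.981

Effect size d = 0.83 is large by Cohen's convention (0.2/0.5/0.8).

Threshold: power ≥ 0.80 is conventionally adequate.
Power ≈ 0.98 → the study is adequately powered (power ≥ 0.80).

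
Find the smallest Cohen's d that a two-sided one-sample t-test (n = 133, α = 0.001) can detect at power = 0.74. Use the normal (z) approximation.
d ≈ 0.34

Minimum detectable effect (one-sample t-test, normal approximation):
d = (z_{α/2} + z_β) / √n
d = (3.291 + 0.643) / √133
d = 3.934 / 11.533
d ≈ 0.34

By Cohen's convention (0.2 small / 0.5 medium / 0.8 large): small effect.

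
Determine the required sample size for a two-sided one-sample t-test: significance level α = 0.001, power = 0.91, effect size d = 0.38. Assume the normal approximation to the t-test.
n = 149

Sample size formula (one-sample t-test, normal approximation):
n = ((z_{α/2} + z_β) / d)²

z_{α/2} = 3.291 (for α = 0.001, two-sided)
z_β = 1.341 (for power = 0.91)
d = 0.38

n = ((3.291 + 1.341) / 0.38)²
n = (12.189)²
n ≈ 148.57
Round up to the next whole number: n = 149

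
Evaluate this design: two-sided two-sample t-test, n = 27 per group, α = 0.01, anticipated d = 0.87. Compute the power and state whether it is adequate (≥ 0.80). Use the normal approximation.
Power ≈ 0.73; the study is underpowered (power < 0.80)

Power calculation (two-sample t-test, normal approximation):
z_β = d · √(n/2) - z_{α/2}
z_β = 0.87 · √(27/2) - 2.576
z_β = 0.87 · 3.674 - 2.576
z_β = 0.621

Power = Φ(z_β) = Φ(0.621) ≈ 0.733

Effect size d = 0.87 is large by Cohen's convention (0.2/0.5/0.8).

Threshold: power ≥ 0.80 is conventionally adequate.
Power ≈ 0.73 → the study is underpowered (power < 0.80).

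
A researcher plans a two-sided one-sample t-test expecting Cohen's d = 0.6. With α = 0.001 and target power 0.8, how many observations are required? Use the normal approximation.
n = 48

Sample size formula (one-sample t-test, normal approximation):
n = ((z_{α/2} + z_β) / d)²

z_{α/2} = 3.291 (for α = 0.001, two-sided)
z_β = 0.842 (for power = 0.8)
d = 0.6

n = ((3.291 + 0.842) / 0.6)²
n = (6.888)²
n ≈ 47.44
Round up to the next whole number: n = 48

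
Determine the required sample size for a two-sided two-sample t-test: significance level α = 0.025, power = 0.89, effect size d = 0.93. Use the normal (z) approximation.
n = 28 per group

Sample size formula (two-sample t-test, normal approximation):
n = 2 · ((z_{α/2} + z_β) / d)²

z_{α/2} = 2.241 (for α = 0.025, two-sided)
z_β = 1.227 (for power = 0.89)
d = 0.93

n = 2 · ((2.241 + 1.227) / 0.93)²
n = 2 · (3.729)²
n ≈ 27.81
Round up to the next whole number: n = 28 per group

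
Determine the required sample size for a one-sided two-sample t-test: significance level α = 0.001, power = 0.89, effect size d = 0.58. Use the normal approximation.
n = 111 per group

Sample size formula (two-sample t-test, normal approximation):
n = 2 · ((z_α + z_β) / d)²

z_α = 3.090 (for α = 0.001, one-sided)
z_β = 1.227 (for power = 0.89)
d = 0.58

n = 2 · ((3.090 + 1.227) / 0.58)²
n = 2 · (7.443)²
n ≈ 110.80
Round up to the next whole number: n = 111 per group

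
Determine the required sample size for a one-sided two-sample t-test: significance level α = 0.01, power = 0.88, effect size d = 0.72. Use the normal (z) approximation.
n = 48 per group

Sample size formula (two-sample t-test, normal approximation):
n = 2 · ((z_α + z_β) / d)²

z_α = 2.326 (for α = 0.01, one-sided)
z_β = 1.175 (for power = 0.88)
d = 0.72

n = 2 · ((2.326 + 1.175) / 0.72)²
n = 2 · (4.863)²
n ≈ 47.30
Round up to the next whole number: n = 48 per group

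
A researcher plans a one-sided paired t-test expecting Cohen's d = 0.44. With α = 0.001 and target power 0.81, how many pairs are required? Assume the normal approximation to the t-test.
n = 82 pairs

Sample size formula (paired t-test, normal approximation):
n = ((z_α + z_β) / d)²

z_α = 3.090 (for α = 0.001, one-sided)
z_β = 0.878 (for power = 0.81)
d = 0.44

n = ((3.090 + 0.878) / 0.44)²
n = (9.018)²
n ≈ 81.32
Round up to the next whole number: n = 82 pairs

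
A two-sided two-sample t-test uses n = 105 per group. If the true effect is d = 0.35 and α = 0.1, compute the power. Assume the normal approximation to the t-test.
Power ≈ 0.81

Power calculation (two-sample t-test, normal approximation):
z_β = d · √(n/2) - z_{α/2}
z_β = 0.35 · √(105/2) - 1.645
z_β = 0.35 · 7.246 - 1.645
z_β = 0.891

Power = Φ(z_β) = Φ(0.891) ≈ 0.814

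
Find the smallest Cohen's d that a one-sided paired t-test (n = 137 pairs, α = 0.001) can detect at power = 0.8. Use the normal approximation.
d ≈ 0.34

Minimum detectable effect (paired t-test, normal approximation):
d = (z_α + z_β) / √n
d = (3.090 + 0.842) / √137
d = 3.932 / 11.705
d ≈ 0.34

By Cohen's convention (0.2 small / 0.5 medium / 0.8 large): small effect.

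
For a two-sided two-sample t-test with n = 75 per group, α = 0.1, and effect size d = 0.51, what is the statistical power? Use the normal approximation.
Power ≈ 0.93

Power calculation (two-sample t-test, normal approximation):
z_β = d · √(n/2) - z_{α/2}
z_β = 0.51 · √(75/2) - 1.645
z_β = 0.51 · 6.124 - 1.645
z_β = 1.478

Power = Φ(z_β) = Φ(1.478) ≈ 0.930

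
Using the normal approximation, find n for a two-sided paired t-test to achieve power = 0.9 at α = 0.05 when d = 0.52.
n = 39 pairs

Sample size formula (paired t-test, normal approximation):
n = ((z_{α/2} + z_β) / d)²

z_{α/2} = 1.960 (for α = 0.05, two-sided)
z_β = 1.282 (for power = 0.9)
d = 0.52

n = ((1.960 + 1.282) / 0.52)²
n = (6.235)²
n ≈ 38.88
Round up to the next whole number: n = 39 pairs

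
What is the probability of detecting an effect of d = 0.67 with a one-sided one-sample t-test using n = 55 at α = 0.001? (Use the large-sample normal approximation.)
Power ≈ 0.97

Power calculation (one-sample t-test, normal approximation):
z_β = d · √n - z_α
z_β = 0.67 · √55 - 3.090
z_β = 0.67 · 7.416 - 3.090
z_β = 1.879

Power = Φ(z_β) = Φ(1.879) ≈ 0.970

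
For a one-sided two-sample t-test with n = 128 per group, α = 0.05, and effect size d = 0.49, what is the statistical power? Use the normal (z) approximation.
Power ≈ 0.99

Power calculation (two-sample t-test, normal approximation):
z_β = d · √(n/2) - z_α
z_β = 0.49 · √(128/2) - 1.645
z_β = 0.49 · 8.000 - 1.645
z_β = 2.275

Power = Φ(z_β) = Φ(2.275) ≈ 0.989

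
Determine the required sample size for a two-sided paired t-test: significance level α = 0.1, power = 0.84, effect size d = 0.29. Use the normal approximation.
n = 83 pairs

Sample size formula (paired t-test, normal approximation):
n = ((z_{α/2} + z_β) / d)²

z_{α/2} = 1.645 (for α = 0.1, two-sided)
z_β = 0.994 (for power = 0.84)
d = 0.29

n = ((1.645 + 0.994) / 0.29)²
n = (9.100)²
n ≈ 82.81
Round up to the next whole number: n = 83 pairs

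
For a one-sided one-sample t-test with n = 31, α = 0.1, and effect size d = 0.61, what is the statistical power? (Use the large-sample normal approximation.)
Power ≈ 0.98

Power calculation (one-sample t-test, normal approximation):
z_β = d · √n - z_α
z_β = 0.61 · √31 - 1.282
z_β = 0.61 · 5.568 - 1.282
z_β = 2.115

Power = Φ(z_β) = Φ(2.115) ≈ 0.983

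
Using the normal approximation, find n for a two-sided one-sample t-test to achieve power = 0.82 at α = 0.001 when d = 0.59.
n = 51

Sample size formula (one-sample t-test, normal approximation):
n = ((z_{α/2} + z_β) / d)²

z_{α/2} = 3.291 (for α = 0.001, two-sided)
z_β = 0.915 (for power = 0.82)
d = 0.59

n = ((3.291 + 0.915) / 0.59)²
n = (7.129)²
n ≈ 50.82
Round up to the next whole number: n = 51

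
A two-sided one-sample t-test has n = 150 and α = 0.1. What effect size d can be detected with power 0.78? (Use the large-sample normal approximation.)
d ≈ 0.20

Minimum detectable effect (one-sample t-test, normal approximation):
d = (z_{α/2} + z_β) / √n
d = (1.645 + 0.772) / √150
d = 2.417 / 12.247
d ≈ 0.20

By Cohen's convention (0.2 small / 0.5 medium / 0.8 large): small effect.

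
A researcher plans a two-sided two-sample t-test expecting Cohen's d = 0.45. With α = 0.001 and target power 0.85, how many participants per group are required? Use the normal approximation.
n = 185 per group

Sample size formula (two-sample t-test, normal approximation):
n = 2 · ((z_{α/2} + z_β) / d)²

z_{α/2} = 3.291 (for α = 0.001, two-sided)
z_β = 1.036 (for power = 0.85)
d = 0.45

n = 2 · ((3.291 + 1.036) / 0.45)²
n = 2 · (9.616)²
n ≈ 184.93
Round up to the next whole number: n = 185 per group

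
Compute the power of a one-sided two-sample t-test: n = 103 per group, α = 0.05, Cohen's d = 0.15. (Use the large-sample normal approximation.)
Power ≈ 0.28

Power calculation (two-sample t-test, normal approximation):
z_β = d · √(n/2) - z_α
z_β = 0.15 · √(103/2) - 1.645
z_β = 0.15 · 7.176 - 1.645
z_β = -0.568

Power = Φ(z_β) = Φ(-0.568) ≈ 0.285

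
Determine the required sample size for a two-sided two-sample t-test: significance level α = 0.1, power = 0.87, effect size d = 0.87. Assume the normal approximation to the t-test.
n = 21 per group

Sample size formula (two-sample t-test, normal approximation):
n = 2 · ((z_{α/2} + z_β) / d)²

z_{α/2} = 1.645 (for α = 0.1, two-sided)
z_β = 1.126 (for power = 0.87)
d = 0.87

n = 2 · ((1.645 + 1.126) / 0.87)²
n = 2 · (3.185)²
n ≈ 20.29
Round up to the next whole number: n = 21 per group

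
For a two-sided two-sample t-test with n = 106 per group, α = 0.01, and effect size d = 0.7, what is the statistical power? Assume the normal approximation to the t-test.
Power ≈ 0.99

Power calculation (two-sample t-test, normal approximation):
z_β = d · √(n/2) - z_{α/2}
z_β = 0.7 · √(106/2) - 2.576
z_β = 0.7 · 7.280 - 2.576
z_β = 2.520

Power = Φ(z_β) = Φ(2.520) ≈ 0.994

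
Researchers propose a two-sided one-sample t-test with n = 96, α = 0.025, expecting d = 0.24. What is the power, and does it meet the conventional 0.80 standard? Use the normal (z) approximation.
Power ≈ 0.54; the study is underpowered (power < 0.80)

Power calculation (one-sample t-test, normal approximation):
z_β = d · √n - z_{α/2}
z_β = 0.24 · √96 - 2.241
z_β = 0.24 · 9.798 - 2.241
z_β = 0.110

Power = Φ(z_β) = Φ(0.110) ≈ 0.544

Effect size d = 0.24 is small by Cohen's convention (0.2/0.5/0.8).

Threshold: power ≥ 0.80 is conventionally adequate.
Power ≈ 0.54 → the study is underpowered (power < 0.80).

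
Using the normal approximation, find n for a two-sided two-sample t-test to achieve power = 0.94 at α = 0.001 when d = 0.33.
n = 432 per group

Sample size formula (two-sample t-test, normal approximation):
n = 2 · ((z_{α/2} + z_β) / d)²

z_{α/2} = 3.291 (for α = 0.001, two-sided)
z_β = 1.555 (for power = 0.94)
d = 0.33

n = 2 · ((3.291 + 1.555) / 0.33)²
n = 2 · (14.685)²
n ≈ 431.30
Round up to the next whole number: n = 432 per group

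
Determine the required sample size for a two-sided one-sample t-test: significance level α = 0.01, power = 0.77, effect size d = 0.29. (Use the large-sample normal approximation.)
n = 131

Sample size formula (one-sample t-test, normal approximation):
n = ((z_{α/2} + z_β) / d)²

z_{α/2} = 2.576 (for α = 0.01, two-sided)
z_β = 0.739 (for power = 0.77)
d = 0.29

n = ((2.576 + 0.739) / 0.29)²
n = (11.431)²
n ≈ 130.67
Round up to the next whole number: n = 131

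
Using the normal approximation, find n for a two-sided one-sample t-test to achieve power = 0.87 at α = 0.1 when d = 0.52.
n = 29

Sample size formula (one-sample t-test, normal approximation):
n = ((z_{α/2} + z_β) / d)²

z_{α/2} = 1.645 (for α = 0.1, two-sided)
z_β = 1.126 (for power = 0.87)
d = 0.52

n = ((1.645 + 1.126) / 0.52)²
n = (5.329)²
n ≈ 28.40
Round up to the next whole number: n = 29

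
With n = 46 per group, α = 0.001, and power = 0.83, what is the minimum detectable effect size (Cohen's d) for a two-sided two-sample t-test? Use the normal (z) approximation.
d ≈ 0.89

Minimum detectable effect (two-sample t-test, normal approximation):
d = (z_{α/2} + z_β) / √(n/2)
d = (3.291 + 0.954) / √(46/2)
d = 4.245 / 4.796
d ≈ 0.89

By Cohen's convention (0.2 small / 0.5 medium / 0.8 large): large effect.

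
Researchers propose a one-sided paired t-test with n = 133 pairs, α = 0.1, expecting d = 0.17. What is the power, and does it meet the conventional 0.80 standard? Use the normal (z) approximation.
Power ≈ 0.75; the study is underpowered (power < 0.80)

Power calculation (paired t-test, normal approximation):
z_β = d · √n - z_α
z_β = 0.17 · √133 - 1.282
z_β = 0.17 · 11.533 - 1.282
z_β = 0.679

Power = Φ(z_β) = Φ(0.679) ≈ 0.751

Effect size d = 0.17 is very small by Cohen's convention (0.2/0.5/0.8).

Threshold: power ≥ 0.80 is conventionally adequate.
Power ≈ 0.75 → the study is underpowered (power < 0.80).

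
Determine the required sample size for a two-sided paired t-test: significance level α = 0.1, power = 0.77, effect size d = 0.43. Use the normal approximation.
n = 31 pairs

Sample size formula (paired t-test, normal approximation):
n = ((z_{α/2} + z_β) / d)²

z_{α/2} = 1.645 (for α = 0.1, two-sided)
z_β = 0.739 (for power = 0.77)
d = 0.43

n = ((1.645 + 0.739) / 0.43)²
n = (5.544)²
n ≈ 30.74
Round up to the next whole number: n = 31 pairs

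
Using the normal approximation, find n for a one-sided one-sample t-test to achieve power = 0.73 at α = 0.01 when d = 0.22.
n = 179

Sample size formula (one-sample t-test, normal approximation):
n = ((z_α + z_β) / d)²

z_α = 2.326 (for α = 0.01, one-sided)
z_β = 0.613 (for power = 0.73)
d = 0.22

n = ((2.326 + 0.613) / 0.22)²
n = (13.359)²
n ≈ 178.46
Round up to the next whole number: n = 179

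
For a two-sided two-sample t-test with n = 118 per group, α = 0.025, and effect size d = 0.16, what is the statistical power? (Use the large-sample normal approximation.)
Power ≈ 0.16

Power calculation (two-sample t-test, normal approximation):
z_β = d · √(n/2) - z_{α/2}
z_β = 0.16 · √(118/2) - 2.241
z_β = 0.16 · 7.681 - 2.241
z_β = -1.012

Power = Φ(z_β) = Φ(-1.012) ≈ 0.156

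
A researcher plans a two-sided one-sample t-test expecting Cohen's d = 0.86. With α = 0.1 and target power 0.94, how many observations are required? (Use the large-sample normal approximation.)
n = 14

Sample size formula (one-sample t-test, normal approximation):
n = ((z_{α/2} + z_β) / d)²

z_{α/2} = 1.645 (for α = 0.1, two-sided)
z_β = 1.555 (for power = 0.94)
d = 0.86

n = ((1.645 + 1.555) / 0.86)²
n = (3.721)²
n ≈ 13.85
Round up to the next whole number: n = 14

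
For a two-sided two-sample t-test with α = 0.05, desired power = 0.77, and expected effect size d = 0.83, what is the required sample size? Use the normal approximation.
n = 22 per group

Sample size formula (two-sample t-test, normal approximation):
n = 2 · ((z_{α/2} + z_β) / d)²

z_{α/2} = 1.960 (for α = 0.05, two-sided)
z_β = 0.739 (for power = 0.77)
d = 0.83

n = 2 · ((1.960 + 0.739) / 0.83)²
n = 2 · (3.252)²
n ≈ 21.15
Round up to the next whole number: n = 22 per group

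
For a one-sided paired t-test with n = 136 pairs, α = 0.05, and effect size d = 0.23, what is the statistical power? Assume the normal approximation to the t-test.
Power ≈ 0.85

Power calculation (paired t-test, normal approximation):
z_β = d · √n - z_α
z_β = 0.23 · √136 - 1.645
z_β = 0.23 · 11.662 - 1.645
z_β = 1.037

Power = Φ(z_β) = Φ(1.037) ≈ 0.850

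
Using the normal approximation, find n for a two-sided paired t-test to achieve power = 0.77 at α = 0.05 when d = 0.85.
n = 11 pairs

Sample size formula (paired t-test, normal approximation):
n = ((z_{α/2} + z_β) / d)²

z_{α/2} = 1.960 (for α = 0.05, two-sided)
z_β = 0.739 (for power = 0.77)
d = 0.85

n = ((1.960 + 0.739) / 0.85)²
n = (3.175)²
n ≈ 10.08
Round up to the next whole number: n = 11 pairs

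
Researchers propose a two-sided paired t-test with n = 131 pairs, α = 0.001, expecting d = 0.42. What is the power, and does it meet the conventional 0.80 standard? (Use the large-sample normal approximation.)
Power ≈ 0.94; the study is adequately powered (power ≥ 0.80)

Power calculation (paired t-test, normal approximation):
z_β = d · √n - z_{α/2}
z_β = 0.42 · √131 - 3.291
z_β = 0.42 · 11.446 - 3.291
z_β = 1.517

Power = Φ(z_β) = Φ(1.517) ≈ 0.935

Effect size d = 0.42 is small by Cohen's convention (0.2/0.5/0.8).

Threshold: power ≥ 0.80 is conventionally adequate.
Power ≈ 0.94 → the study is adequately powered (power ≥ 0.80).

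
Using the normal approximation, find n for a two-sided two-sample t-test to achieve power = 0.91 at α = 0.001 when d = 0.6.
n = 120 per group

Sample size formula (two-sample t-test, normal approximation):
n = 2 · ((z_{α/2} + z_β) / d)²

z_{α/2} = 3.291 (for α = 0.001, two-sided)
z_β = 1.341 (for power = 0.91)
d = 0.6

n = 2 · ((3.291 + 1.341) / 0.6)²
n = 2 · (7.720)²
n ≈ 119.20
Round up to the next whole number: n = 120 per group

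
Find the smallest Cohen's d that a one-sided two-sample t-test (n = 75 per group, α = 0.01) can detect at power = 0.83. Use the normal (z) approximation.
d ≈ 0.54

Minimum detectable effect (two-sample t-test, normal approximation):
d = (z_α + z_β) / √(n/2)
d = (2.326 + 0.954) / √(75/2)
d = 3.281 / 6.124
d ≈ 0.54

By Cohen's convention (0.2 small / 0.5 medium / 0.8 large): medium effect.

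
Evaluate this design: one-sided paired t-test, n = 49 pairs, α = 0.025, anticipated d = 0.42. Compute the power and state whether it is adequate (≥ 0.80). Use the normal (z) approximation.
Power ≈ 0.84; the study is adequately powered (power ≥ 0.80)

Power calculation (paired t-test, normal approximation):
z_β = d · √n - z_α
z_β = 0.42 · √49 - 1.960
z_β = 0.42 · 7.000 - 1.960
z_β = 0.980

Power = Φ(z_β) = Φ(0.980) ≈ 0.836

Effect size d = 0.42 is small by Cohen's convention (0.2/0.5/0.8).

Threshold: power ≥ 0.80 is conventionally adequate.
Power ≈ 0.84 → the study is adequately powered (power ≥ 0.80).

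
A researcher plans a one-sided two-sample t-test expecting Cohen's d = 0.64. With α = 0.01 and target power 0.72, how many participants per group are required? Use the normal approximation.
n = 42 per group

Sample size formula (two-sample t-test, normal approximation):
n = 2 · ((z_α + z_β) / d)²

z_α = 2.326 (for α = 0.01, one-sided)
z_β = 0.583 (for power = 0.72)
d = 0.64

n = 2 · ((2.326 + 0.583) / 0.64)²
n = 2 · (4.545)²
n ≈ 41.31
Round up to the next whole number: n = 42 per group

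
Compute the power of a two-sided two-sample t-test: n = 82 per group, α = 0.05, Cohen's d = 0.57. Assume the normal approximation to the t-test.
Power ≈ 0.95

Power calculation (two-sample t-test, normal approximation):
z_β = d · √(n/2) - z_{α/2}
z_β = 0.57 · √(82/2) - 1.960
z_β = 0.57 · 6.403 - 1.960
z_β = 1.690

Power = Φ(z_β) = Φ(1.690) ≈ 0.954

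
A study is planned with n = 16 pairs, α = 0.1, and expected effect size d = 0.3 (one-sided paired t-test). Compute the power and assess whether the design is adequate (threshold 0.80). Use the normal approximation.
Power ≈ 0.47; the study is underpowered (power < 0.80)

Power calculation (paired t-test, normal approximation):
z_β = d · √n - z_α
z_β = 0.3 · √16 - 1.282
z_β = 0.3 · 4.000 - 1.282
z_β = -0.082

Power = Φ(z_β) = Φ(-0.082) ≈ 0.468

Effect size d = 0.3 is small by Cohen's convention (0.2/0.5/0.8).

Threshold: power ≥ 0.80 is conventionally adequate.
Power ≈ 0.47 → the study is underpowered (power < 0.80).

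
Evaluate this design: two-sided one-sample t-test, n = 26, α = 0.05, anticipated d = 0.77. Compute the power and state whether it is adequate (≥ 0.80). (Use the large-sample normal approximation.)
Power ≈ 0.98; the study is adequately powered (power ≥ 0.80)

Power calculation (one-sample t-test, normal approximation):
z_β = d · √n - z_{α/2}
z_β = 0.77 · √26 - 1.960
z_β = 0.77 · 5.099 - 1.960
z_β = 1.966

Power = Φ(z_β) = Φ(1.966) ≈ 0.975

Effect size d = 0.77 is medium by Cohen's convention (0.2/0.5/0.8).

Threshold: power ≥ 0.80 is conventionally adequate.
Power ≈ 0.98 → the study is adequately powered (power ≥ 0.80).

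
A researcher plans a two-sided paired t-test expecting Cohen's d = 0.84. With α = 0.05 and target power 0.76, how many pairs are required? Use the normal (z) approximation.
n = 11 pairs

Sample size formula (paired t-test, normal approximation):
n = ((z_{α/2} + z_β) / d)²

z_{α/2} = 1.960 (for α = 0.05, two-sided)
z_β = 0.706 (for power = 0.76)
d = 0.84

n = ((1.960 + 0.706) / 0.84)²
n = (3.174)²
n ≈ 10.07
Round up to the next whole number: n = 11 pairs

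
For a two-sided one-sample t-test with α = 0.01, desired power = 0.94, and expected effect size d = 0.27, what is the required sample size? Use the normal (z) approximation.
n = 235

Sample size formula (one-sample t-test, normal approximation):
n = ((z_{α/2} + z_β) / d)²

z_{α/2} = 2.576 (for α = 0.01, two-sided)
z_β = 1.555 (for power = 0.94)
d = 0.27

n = ((2.576 + 1.555) / 0.27)²
n = (15.300)²
n ≈ 234.09
Round up to the next whole number: n = 235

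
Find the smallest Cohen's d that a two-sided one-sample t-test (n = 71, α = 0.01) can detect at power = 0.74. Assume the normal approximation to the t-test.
d ≈ 0.38

Minimum detectable effect (one-sample t-test, normal approximation):
d = (z_{α/2} + z_β) / √n
d = (2.576 + 0.643) / √71
d = 3.219 / 8.426
d ≈ 0.38

By Cohen's convention (0.2 small / 0.5 medium / 0.8 large): small effect.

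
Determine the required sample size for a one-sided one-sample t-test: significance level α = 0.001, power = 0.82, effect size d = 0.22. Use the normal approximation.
n = 332

Sample size formula (one-sample t-test, normal approximation):
n = ((z_α + z_β) / d)²

z_α = 3.090 (for α = 0.001, one-sided)
z_β = 0.915 (for power = 0.82)
d = 0.22

n = ((3.090 + 0.915) / 0.22)²
n = (18.205)²
n ≈ 331.42
Round up to the next whole number: n = 332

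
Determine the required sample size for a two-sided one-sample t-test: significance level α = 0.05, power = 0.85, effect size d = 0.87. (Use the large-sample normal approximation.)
n = 12

Sample size formula (one-sample t-test, normal approximation):
n = ((z_{α/2} + z_β) / d)²

z_{α/2} = 1.960 (for α = 0.05, two-sided)
z_β = 1.036 (for power = 0.85)
d = 0.87

n = ((1.960 + 1.036) / 0.87)²
n = (3.444)²
n ≈ 11.86
Round up to the next whole number: n = 12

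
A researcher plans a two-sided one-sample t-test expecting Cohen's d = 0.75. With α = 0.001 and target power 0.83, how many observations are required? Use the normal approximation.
n = 33

Sample size formula (one-sample t-test, normal approximation):
n = ((z_{α/2} + z_β) / d)²

z_{α/2} = 3.291 (for α = 0.001, two-sided)
z_β = 0.954 (for power = 0.83)
d = 0.75

n = ((3.291 + 0.954) / 0.75)²
n = (5.660)²
n ≈ 32.04
Round up to the next whole number: n = 33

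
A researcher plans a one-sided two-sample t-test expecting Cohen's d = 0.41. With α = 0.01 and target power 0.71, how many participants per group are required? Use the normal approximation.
n = 99 per group

Sample size formula (two-sample t-test, normal approximation):
n = 2 · ((z_α + z_β) / d)²

z_α = 2.326 (for α = 0.01, one-sided)
z_β = 0.553 (for power = 0.71)
d = 0.41

n = 2 · ((2.326 + 0.553) / 0.41)²
n = 2 · (7.022)²
n ≈ 98.62
Round up to the next whole number: n = 99 per group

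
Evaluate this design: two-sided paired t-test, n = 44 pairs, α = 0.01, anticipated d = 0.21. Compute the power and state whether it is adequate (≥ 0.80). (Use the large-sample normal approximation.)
Power ≈ 0.12; the study is underpowered (power < 0.80)

Power calculation (paired t-test, normal approximation):
z_β = d · √n - z_{α/2}
z_β = 0.21 · √44 - 2.576
z_β = 0.21 · 6.633 - 2.576
z_β = -1.183

Power = Φ(z_β) = Φ(-1.183) ≈ 0.118

Effect size d = 0.21 is small by Cohen's convention (0.2/0.5/0.8).

Threshold: power ≥ 0.80 is conventionally adequate.
Power ≈ 0.12 → the study is underpowered (power < 0.80).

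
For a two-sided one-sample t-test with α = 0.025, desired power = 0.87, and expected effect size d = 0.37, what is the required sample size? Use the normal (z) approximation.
n = 83

Sample size formula (one-sample t-test, normal approximation):
n = ((z_{α/2} + z_β) / d)²

z_{α/2} = 2.241 (for α = 0.025, two-sided)
z_β = 1.126 (for power = 0.87)
d = 0.37

n = ((2.241 + 1.126) / 0.37)²
n = (9.100)²
n ≈ 82.81
Round up to the next whole number: n = 83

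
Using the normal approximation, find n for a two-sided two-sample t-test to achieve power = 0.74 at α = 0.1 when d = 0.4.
n = 66 per group

Sample size formula (two-sample t-test, normal approximation):
n = 2 · ((z_{α/2} + z_β) / d)²

z_{α/2} = 1.645 (for α = 0.1, two-sided)
z_β = 0.643 (for power = 0.74)
d = 0.4

n = 2 · ((1.645 + 0.643) / 0.4)²
n = 2 · (5.720)²
n ≈ 65.44
Round up to the next whole number: n = 66 per group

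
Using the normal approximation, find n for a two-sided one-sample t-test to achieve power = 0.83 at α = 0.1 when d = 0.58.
n = 21

Sample size formula (one-sample t-test, normal approximation):
n = ((z_{α/2} + z_β) / d)²

z_{α/2} = 1.645 (for α = 0.1, two-sided)
z_β = 0.954 (for power = 0.83)
d = 0.58

n = ((1.645 + 0.954) / 0.58)²
n = (4.481)²
n ≈ 20.08
Round up to the next whole number: n = 21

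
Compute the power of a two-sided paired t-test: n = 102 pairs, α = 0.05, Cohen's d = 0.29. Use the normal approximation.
Power ≈ 0.83

Power calculation (paired t-test, normal approximation):
z_β = d · √n - z_{α/2}
z_β = 0.29 · √102 - 1.960
z_β = 0.29 · 10.100 - 1.960
z_β = 0.969

Power = Φ(z_β) = Φ(0.969) ≈ 0.834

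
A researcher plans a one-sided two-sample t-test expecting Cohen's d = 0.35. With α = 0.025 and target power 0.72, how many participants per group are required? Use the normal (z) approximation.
n = 106 per group

Sample size formula (two-sample t-test, normal approximation):
n = 2 · ((z_α + z_β) / d)²

z_α = 1.960 (for α = 0.025, one-sided)
z_β = 0.583 (for power = 0.72)
d = 0.35

n = 2 · ((1.960 + 0.583) / 0.35)²
n = 2 · (7.266)²
n ≈ 105.59
Round up to the next whole number: n = 106 per group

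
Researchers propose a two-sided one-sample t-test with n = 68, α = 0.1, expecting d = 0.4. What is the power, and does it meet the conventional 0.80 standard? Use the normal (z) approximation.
Power ≈ 0.95; the study is adequately powered (power ≥ 0.80)

Power calculation (one-sample t-test, normal approximation):
z_β = d · √n - z_{α/2}
z_β = 0.4 · √68 - 1.645
z_β = 0.4 · 8.246 - 1.645
z_β = 1.654

Power = Φ(z_β) = Φ(1.654) ≈ 0.951

Effect size d = 0.4 is small by Cohen's convention (0.2/0.5/0.8).

Threshold: power ≥ 0.80 is conventionally adequate.
Power ≈ 0.95 → the study is adequately powered (power ≥ 0.80).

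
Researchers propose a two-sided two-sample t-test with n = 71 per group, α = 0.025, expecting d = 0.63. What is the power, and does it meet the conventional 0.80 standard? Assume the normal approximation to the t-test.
Power ≈ 0.93; the study is adequately powered (power ≥ 0.80)

Power calculation (two-sample t-test, normal approximation):
z_β = d · √(n/2) - z_{α/2}
z_β = 0.63 · √(71/2) - 2.241
z_β = 0.63 · 5.958 - 2.241
z_β = 1.512

Power = Φ(z_β) = Φ(1.512) ≈ 0.935

Effect size d = 0.63 is medium by Cohen's convention (0.2/0.5/0.8).

Threshold: power ≥ 0.80 is conventionally adequate.
Power ≈ 0.93 → the study is adequately powered (power ≥ 0.80).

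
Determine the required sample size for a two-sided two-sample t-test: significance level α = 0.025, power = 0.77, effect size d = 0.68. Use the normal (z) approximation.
n = 39 per group

Sample size formula (two-sample t-test, normal approximation):
n = 2 · ((z_{α/2} + z_β) / d)²

z_{α/2} = 2.241 (for α = 0.025, two-sided)
z_β = 0.739 (for power = 0.77)
d = 0.68

n = 2 · ((2.241 + 0.739) / 0.68)²
n = 2 · (4.382)²
n ≈ 38.40
Round up to the next whole number: n = 39 per group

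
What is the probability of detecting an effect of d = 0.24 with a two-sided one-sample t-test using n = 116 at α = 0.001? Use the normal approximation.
Power ≈ 0.24

Power calculation (one-sample t-test, normal approximation):
z_β = d · √n - z_{α/2}
z_β = 0.24 · √116 - 3.291
z_β = 0.24 · 10.770 - 3.291
z_β = -0.706

Power = Φ(z_β) = Φ(-0.706) ≈ 0.240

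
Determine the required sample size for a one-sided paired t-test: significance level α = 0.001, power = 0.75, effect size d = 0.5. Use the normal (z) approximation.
n = 57 pairs

Sample size formula (paired t-test, normal approximation):
n = ((z_α + z_β) / d)²

z_α = 3.090 (for α = 0.001, one-sided)
z_β = 0.674 (for power = 0.75)
d = 0.5

n = ((3.090 + 0.674) / 0.5)²
n = (7.528)²
n ≈ 56.67
Round up to the next whole number: n = 57 pairs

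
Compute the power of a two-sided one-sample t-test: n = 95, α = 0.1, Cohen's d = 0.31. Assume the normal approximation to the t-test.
Power ≈ 0.92

Power calculation (one-sample t-test, normal approximation):
z_β = d · √n - z_{α/2}
z_β = 0.31 · √95 - 1.645
z_β = 0.31 · 9.747 - 1.645
z_β = 1.377

Power = Φ(z_β) = Φ(1.377) ≈ 0.916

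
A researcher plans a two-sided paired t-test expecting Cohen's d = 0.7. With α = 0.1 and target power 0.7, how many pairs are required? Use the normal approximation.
n = 10 pairs

Sample size formula (paired t-test, normal approximation):
n = ((z_{α/2} + z_β) / d)²

z_{α/2} = 1.645 (for α = 0.1, two-sided)
z_β = 0.524 (for power = 0.7)
d = 0.7

n = ((1.645 + 0.524) / 0.7)²
n = (3.099)²
n ≈ 9.60
Round up to the next whole number: n = 10 pairs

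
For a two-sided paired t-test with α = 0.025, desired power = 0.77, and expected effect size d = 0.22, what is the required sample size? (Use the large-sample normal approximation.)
n = 184 pairs

Sample size formula (paired t-test, normal approximation):
n = ((z_{α/2} + z_β) / d)²

z_{α/2} = 2.241 (for α = 0.025, two-sided)
z_β = 0.739 (for power = 0.77)
d = 0.22

n = ((2.241 + 0.739) / 0.22)²
n = (13.545)²
n ≈ 183.47
Round up to the next whole number: n = 184 pairs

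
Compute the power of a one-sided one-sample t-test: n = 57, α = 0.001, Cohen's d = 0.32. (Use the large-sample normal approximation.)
Power ≈ 0.25

Power calculation (one-sample t-test, normal approximation):
z_β = d · √n - z_α
z_β = 0.32 · √57 - 3.090
z_β = 0.32 · 7.550 - 3.090
z_β = -0.674

Power = Φ(z_β) = Φ(-0.674) ≈ 0.250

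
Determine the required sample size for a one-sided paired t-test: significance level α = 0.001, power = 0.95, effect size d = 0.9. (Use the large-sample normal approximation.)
n = 28 pairs

Sample size formula (paired t-test, normal approximation):
n = ((z_α + z_β) / d)²

z_α = 3.090 (for α = 0.001, one-sided)
z_β = 1.645 (for power = 0.95)
d = 0.9

n = ((3.090 + 1.645) / 0.9)²
n = (5.261)²
n ≈ 27.68
Round up to the next whole number: n = 28 pairs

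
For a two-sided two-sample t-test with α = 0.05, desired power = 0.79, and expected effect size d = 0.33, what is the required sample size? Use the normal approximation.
n = 141 per group

Sample size formula (two-sample t-test, normal approximation):
n = 2 · ((z_{α/2} + z_β) / d)²

z_{α/2} = 1.960 (for α = 0.05, two-sided)
z_β = 0.806 (for power = 0.79)
d = 0.33

n = 2 · ((1.960 + 0.806) / 0.33)²
n = 2 · (8.382)²
n ≈ 140.52
Round up to the next whole number: n = 141 per group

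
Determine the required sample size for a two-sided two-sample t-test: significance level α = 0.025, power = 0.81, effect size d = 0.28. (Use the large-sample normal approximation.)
n = 249 per group

Sample size formula (two-sample t-test, normal approximation):
n = 2 · ((z_{α/2} + z_β) / d)²

z_{α/2} = 2.241 (for α = 0.025, two-sided)
z_β = 0.878 (for power = 0.81)
d = 0.28

n = 2 · ((2.241 + 0.878) / 0.28)²
n = 2 · (11.139)²
n ≈ 248.15
Round up to the next whole number: n = 249 per group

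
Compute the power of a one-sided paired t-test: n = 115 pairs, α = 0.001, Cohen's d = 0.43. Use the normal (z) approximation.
Power ≈ 0.94

Power calculation (paired t-test, normal approximation):
z_β = d · √n - z_α
z_β = 0.43 · √115 - 3.090
z_β = 0.43 · 10.724 - 3.090
z_β = 1.521

Power = Φ(z_β) = Φ(1.521) ≈ 0.936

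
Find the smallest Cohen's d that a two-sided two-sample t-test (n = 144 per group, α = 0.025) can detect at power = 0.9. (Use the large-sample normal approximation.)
d ≈ 0.42

Minimum detectable effect (two-sample t-test, normal approximation):
d = (z_{α/2} + z_β) / √(n/2)
d = (2.241 + 1.282) / √(144/2)
d = 3.523 / 8.485
d ≈ 0.42

By Cohen's convention (0.2 small / 0.5 medium / 0.8 large): small effect.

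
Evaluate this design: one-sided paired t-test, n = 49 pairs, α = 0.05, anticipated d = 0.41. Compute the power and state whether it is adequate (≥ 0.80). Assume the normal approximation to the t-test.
Power ≈ 0.89; the study is adequately powered (power ≥ 0.80)

Power calculation (paired t-test, normal approximation):
z_β = d · √n - z_α
z_β = 0.41 · √49 - 1.645
z_β = 0.41 · 7.000 - 1.645
z_β = 1.225

Power = Φ(z_β) = Φ(1.225) ≈ 0.890

Effect size d = 0.41 is small by Cohen's convention (0.2/0.5/0.8).

Threshold: power ≥ 0.80 is conventionally adequate.
Power ≈ 0.89 → the study is adequately powered (power ≥ 0.80).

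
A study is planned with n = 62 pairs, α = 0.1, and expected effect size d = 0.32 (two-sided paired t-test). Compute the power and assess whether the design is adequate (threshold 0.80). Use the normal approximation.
Power ≈ 0.81; the study is adequately powered (power ≥ 0.80)

Power calculation (paired t-test, normal approximation):
z_β = d · √n - z_{α/2}
z_β = 0.32 · √62 - 1.645
z_β = 0.32 · 7.874 - 1.645
z_β = 0.875

Power = Φ(z_β) = Φ(0.875) ≈ 0.809

Effect size d = 0.32 is small by Cohen's convention (0.2/0.5/0.8).

Threshold: power ≥ 0.80 is conventionally adequate.
Power ≈ 0.81 → the study is adequately powered (power ≥ 0.80).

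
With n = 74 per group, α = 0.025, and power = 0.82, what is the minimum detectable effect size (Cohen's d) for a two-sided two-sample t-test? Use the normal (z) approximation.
d ≈ 0.52

Minimum detectable effect (two-sample t-test, normal approximation):
d = (z_{α/2} + z_β) / √(n/2)
d = (2.241 + 0.915) / √(74/2)
d = 3.157 / 6.083
d ≈ 0.52

By Cohen's convention (0.2 small / 0.5 medium / 0.8 large): medium effect.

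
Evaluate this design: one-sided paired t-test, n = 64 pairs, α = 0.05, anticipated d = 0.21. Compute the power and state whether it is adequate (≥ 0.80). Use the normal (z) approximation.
Power ≈ 0.51; the study is underpowered (power < 0.80)

Power calculation (paired t-test, normal approximation):
z_β = d · √n - z_α
z_β = 0.21 · √64 - 1.645
z_β = 0.21 · 8.000 - 1.645
z_β = 0.035

Power = Φ(z_β) = Φ(0.035) ≈ 0.514

Effect size d = 0.21 is small by Cohen's convention (0.2/0.5/0.8).

Threshold: power ≥ 0.80 is conventionally adequate.
Power ≈ 0.51 → the study is underpowered (power < 0.80).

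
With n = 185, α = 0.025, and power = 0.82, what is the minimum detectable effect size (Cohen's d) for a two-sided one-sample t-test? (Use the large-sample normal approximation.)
d ≈ 0.23

Minimum detectable effect (one-sample t-test, normal approximation):
d = (z_{α/2} + z_β) / √n
d = (2.241 + 0.915) / √185
d = 3.157 / 13.601
d ≈ 0.23

By Cohen's convention (0.2 small / 0.5 medium / 0.8 large): small effect.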